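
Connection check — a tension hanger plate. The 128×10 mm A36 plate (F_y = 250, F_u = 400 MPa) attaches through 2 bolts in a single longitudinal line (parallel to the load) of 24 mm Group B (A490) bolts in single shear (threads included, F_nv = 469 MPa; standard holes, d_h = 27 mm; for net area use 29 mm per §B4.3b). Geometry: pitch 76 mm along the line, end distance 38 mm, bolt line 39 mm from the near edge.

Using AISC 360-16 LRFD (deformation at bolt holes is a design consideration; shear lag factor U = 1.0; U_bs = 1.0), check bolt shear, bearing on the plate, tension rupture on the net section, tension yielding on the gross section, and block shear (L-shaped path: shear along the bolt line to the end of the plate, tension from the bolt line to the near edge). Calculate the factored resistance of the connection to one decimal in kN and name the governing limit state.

200.4 kN (block shear governs)

Bolt shear: A_b = π(24)²/4 = 452.39 mm². φR_n = 0.75 × 469 × 452.39 × 2 × 1 = 318.3 kN.
Bearing (10 mm plate, F_u = 400 MPa): end bolts L_c = 38 − 27/2 = 24.5, R_n = min(1.2×24.5×10×400, 2.4×24×10×400) = 117.6 kN/bolt; interior L_c = 76 − 27 = 49, R_n = 230.4 kN/bolt. φR_n = 0.75 × (1×117.6 + 1×230.4) = 261.0 kN.
Tension rupture (net): A_n = (128 − 1×29)×10 = 990 mm² (U = 1.0, A_e = A_n). φR_n = 0.75 × 400 × 990 = 297.0 kN.
Tension yield (gross): A_g = 128×10 = 1280 mm². φR_n = 0.90 × 250 × 1280 = 288.0 kN.
Block shear: shear path 1×[38+1×76] = 1×114 mm, A_gv = 1140, A_nv = 1×(114 − 1.5×29)×10 = 705 mm²; tension to near edge: (39 − 0.5×29)×10 = 245 mm². R_n = min(0.6×400×705, 0.6×250×1140) + 1.0×400×245 = min(169.2, 171) + 98 = 267.2 kN. φR_n = 0.75 × 267.2 = 200.4 kN.
Governing: min(318.3, 261.0, 297.0, 288.0, 200.4) = 200.4 kN → block shear.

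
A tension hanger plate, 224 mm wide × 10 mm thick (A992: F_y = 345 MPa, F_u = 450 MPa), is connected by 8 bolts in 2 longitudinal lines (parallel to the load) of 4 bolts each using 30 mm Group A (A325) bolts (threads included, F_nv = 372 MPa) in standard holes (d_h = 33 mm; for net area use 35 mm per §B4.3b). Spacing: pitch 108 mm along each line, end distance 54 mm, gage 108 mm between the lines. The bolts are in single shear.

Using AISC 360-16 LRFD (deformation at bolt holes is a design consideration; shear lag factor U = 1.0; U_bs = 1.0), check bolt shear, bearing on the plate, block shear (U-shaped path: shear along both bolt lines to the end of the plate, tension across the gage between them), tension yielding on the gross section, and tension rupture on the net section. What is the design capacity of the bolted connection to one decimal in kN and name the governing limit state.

Bolt shear: A_b = π(30)²/4 = 706.86 mm². φR_n = 0.75 × 372 × 706.86 × 8 × 1 = 1577.7 kN.
Bearing (10 mm plate, F_u = 450 MPa): end bolts L_c = 54 − 33/2 = 37.5, R_n = min(1.2×37.5×10×450, 2.4×30×10×450) = 202.5 kN/bolt; interior L_c = 108 − 33 = 75, R_n = 324 kN/bolt. φR_n = 0.75 × (2×202.5 + 6×324) = 1761.8 kN.
Block shear: shear path 2×[54+3×108] = 2×378 mm, A_gv = 7560, A_nv = 2×(378 − 3.5×35)×10 = 5110 mm²; tension across gage: (108 − 1×35)×10 = 730 mm². R_n = min(0.6×450×5110, 0.6×345×7560) + 1.0×450×730 = min(1379.7, 1564.9) + 328.5 = 1708.2 kN. φR_n = 0.75 × 1708.2 = 1281.2 kN.
Tension yield (gross): A_g = 224×10 = 2240 mm². φR_n = 0.90 × 345 × 2240 = 695.5 kN.
Tension rupture (net): A_n = (224 − 2×35)×10 = 1540 mm² (U = 1.0, A_e = A_n). φR_n = 0.75 × 450 × 1540 = 519.8 kN.
Governing: min(1577.7, 1761.8, 1281.2, 695.5, 519.8) = 519.8 kN → net-section rupture.

519.8 kN (net-section rupture governs)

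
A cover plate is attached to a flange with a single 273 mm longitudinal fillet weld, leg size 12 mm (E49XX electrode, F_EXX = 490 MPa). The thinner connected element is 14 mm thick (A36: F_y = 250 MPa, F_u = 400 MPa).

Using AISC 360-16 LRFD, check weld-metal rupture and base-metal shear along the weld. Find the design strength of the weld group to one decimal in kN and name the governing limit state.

Weld metal: throat = 0.707×12 = 8.484 mm, L = 273 mm. φR_n = 0.75 × 0.6 × 490 × 8.484 × 273 = 510.7 kN.
Base metal shear (14 mm plate): yield φR_n = 1.0×0.6×250×14×273 = 573.3 kN; rupture φR_n = 0.75×0.6×400×14×273 = 688.0 kN; take 573.3 kN (yield).
Governing: min(510.7, 573.3) = 510.7 kN → weld metal.

510.7 kN (weld metal governs)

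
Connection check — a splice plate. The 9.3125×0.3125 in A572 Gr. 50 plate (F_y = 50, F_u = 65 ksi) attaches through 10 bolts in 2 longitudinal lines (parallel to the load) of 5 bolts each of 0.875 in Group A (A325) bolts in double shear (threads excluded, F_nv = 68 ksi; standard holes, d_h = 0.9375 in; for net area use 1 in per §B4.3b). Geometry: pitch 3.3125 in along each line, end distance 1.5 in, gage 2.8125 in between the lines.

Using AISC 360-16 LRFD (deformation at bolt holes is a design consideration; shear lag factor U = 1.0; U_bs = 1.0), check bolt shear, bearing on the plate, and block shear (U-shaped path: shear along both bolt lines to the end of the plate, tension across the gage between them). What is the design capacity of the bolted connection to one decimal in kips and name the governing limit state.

215.0 kips (block shear governs)

Bolt shear: A_b = π(0.875)²/4 = 0.60132 in². φR_n = 0.75 × 68 × 0.60132 × 10 × 2 = 613.3 kips.
Bearing (0.3125 in plate, F_u = 65 ksi): end bolts L_c = 1.5 − 0.9375/2 = 1.03125, R_n = min(1.2×1.03125×0.3125×65, 2.4×0.875×0.3125×65) = 25.137 kips/bolt; interior L_c = 3.3125 − 0.9375 = 2.375, R_n = 42.656 kips/bolt. φR_n = 0.75 × (2×25.137 + 8×42.656) = 293.6 kips.
Block shear: shear path 2×[1.5+4×3.3125] = 2×14.75 in, A_gv = 9.2188, A_nv = 2×(14.75 − 4.5×1)×0.3125 = 6.4063 in²; tension across gage: (2.8125 − 1×1)×0.3125 = 0.56641 in². R_n = min(0.6×65×6.4063, 0.6×50×9.2188) + 1.0×65×0.56641 = min(249.85, 276.56) + 36.817 = 286.67 kips. φR_n = 0.75 × 286.67 = 215.0 kips.
Governing: min(613.3, 293.6, 215.0) = 215.0 kips → block shear.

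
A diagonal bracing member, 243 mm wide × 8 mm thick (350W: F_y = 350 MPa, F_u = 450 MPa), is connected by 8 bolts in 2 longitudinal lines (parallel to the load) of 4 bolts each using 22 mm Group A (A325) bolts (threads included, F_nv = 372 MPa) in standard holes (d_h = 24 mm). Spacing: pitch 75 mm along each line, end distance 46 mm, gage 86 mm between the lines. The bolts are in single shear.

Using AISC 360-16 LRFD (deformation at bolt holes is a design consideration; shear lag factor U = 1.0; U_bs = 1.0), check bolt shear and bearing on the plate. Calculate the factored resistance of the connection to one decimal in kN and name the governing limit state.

Bolt shear: A_b = π(22)²/4 = 380.13 mm². φR_n = 0.75 × 372 × 380.13 × 8 × 1 = 848.5 kN.
Bearing (8 mm plate, F_u = 450 MPa): end bolts L_c = 46 − 24/2 = 34, R_n = min(1.2×34×8×450, 2.4×22×8×450) = 146.88 kN/bolt; interior L_c = 75 − 24 = 51, R_n = 190.08 kN/bolt. φR_n = 0.75 × (2×146.88 + 6×190.08) = 1075.7 kN.
Governing: min(848.5, 1075.7) = 848.5 kN → bolt shear.

848.5 kN (bolt shear governs)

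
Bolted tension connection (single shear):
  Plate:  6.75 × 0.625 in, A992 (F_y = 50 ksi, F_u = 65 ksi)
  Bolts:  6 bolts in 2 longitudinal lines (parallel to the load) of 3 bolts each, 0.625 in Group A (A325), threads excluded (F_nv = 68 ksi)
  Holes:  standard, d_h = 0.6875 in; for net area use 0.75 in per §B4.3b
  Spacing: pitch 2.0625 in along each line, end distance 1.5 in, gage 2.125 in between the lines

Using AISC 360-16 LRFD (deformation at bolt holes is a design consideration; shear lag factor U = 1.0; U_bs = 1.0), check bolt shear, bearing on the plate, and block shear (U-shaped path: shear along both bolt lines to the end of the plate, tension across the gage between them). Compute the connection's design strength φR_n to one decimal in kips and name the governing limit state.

Bolt shear: A_b = π(0.625)²/4 = 0.3068 in². φR_n = 0.75 × 68 × 0.3068 × 6 × 1 = 93.9 kips.
Bearing (0.625 in plate, F_u = 65 ksi): end bolts L_c = 1.5 − 0.6875/2 = 1.15625, R_n = min(1.2×1.15625×0.625×65, 2.4×0.625×0.625×65) = 56.367 kips/bolt; interior L_c = 2.0625 − 0.6875 = 1.375, R_n = 60.938 kips/bolt. φR_n = 0.75 × (2×56.367 + 4×60.938) = 267.4 kips.
Block shear: shear path 2×[1.5+2×2.0625] = 2×5.625 in, A_gv = 7.0313, A_nv = 2×(5.625 − 2.5×0.75)×0.625 = 4.6875 in²; tension across gage: (2.125 − 1×0.75)×0.625 = 0.85938 in². R_n = min(0.6×65×4.6875, 0.6×50×7.0313) + 1.0×65×0.85938 = min(182.81, 210.94) + 55.86 = 238.67 kips. φR_n = 0.75 × 238.67 = 179.0 kips.
Governing: min(93.9, 267.4, 179.0) = 93.9 kips → bolt shear.

93.9 kips (bolt shear governs)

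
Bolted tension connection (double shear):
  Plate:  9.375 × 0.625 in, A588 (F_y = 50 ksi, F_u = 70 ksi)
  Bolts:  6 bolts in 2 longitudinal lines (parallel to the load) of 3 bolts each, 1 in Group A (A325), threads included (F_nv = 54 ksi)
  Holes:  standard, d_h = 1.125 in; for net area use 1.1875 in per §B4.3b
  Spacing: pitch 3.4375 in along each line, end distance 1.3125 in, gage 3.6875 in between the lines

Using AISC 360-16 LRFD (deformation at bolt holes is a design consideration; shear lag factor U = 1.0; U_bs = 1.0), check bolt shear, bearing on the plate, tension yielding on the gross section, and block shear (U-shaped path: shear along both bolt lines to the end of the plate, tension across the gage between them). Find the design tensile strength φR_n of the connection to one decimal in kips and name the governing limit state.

263.7 kips (gross-section yield governs)

Bolt shear: A_b = π(1)²/4 = 0.7854 in². φR_n = 0.75 × 54 × 0.7854 × 6 × 2 = 381.7 kips.
Bearing (0.625 in plate, F_u = 70 ksi): end bolts L_c = 1.3125 − 1.125/2 = 0.75, R_n = min(1.2×0.75×0.625×70, 2.4×1×0.625×70) = 39.375 kips/bolt; interior L_c = 3.4375 − 1.125 = 2.3125, R_n = 105 kips/bolt. φR_n = 0.75 × (2×39.375 + 4×105) = 374.1 kips.
Tension yield (gross): A_g = 9.375×0.625 = 5.8594 in². φR_n = 0.90 × 50 × 5.8594 = 263.7 kips.
Block shear: shear path 2×[1.3125+2×3.4375] = 2×8.1875 in, A_gv = 10.234, A_nv = 2×(8.1875 − 2.5×1.1875)×0.625 = 6.5234 in²; tension across gage: (3.6875 − 1×1.1875)×0.625 = 1.5625 in². R_n = min(0.6×70×6.5234, 0.6×50×10.234) + 1.0×70×1.5625 = min(273.98, 307.02) + 109.38 = 383.36 kips. φR_n = 0.75 × 383.36 = 287.5 kips.
Governing: min(381.7, 374.1, 263.7, 287.5) = 263.7 kips → gross-section yield.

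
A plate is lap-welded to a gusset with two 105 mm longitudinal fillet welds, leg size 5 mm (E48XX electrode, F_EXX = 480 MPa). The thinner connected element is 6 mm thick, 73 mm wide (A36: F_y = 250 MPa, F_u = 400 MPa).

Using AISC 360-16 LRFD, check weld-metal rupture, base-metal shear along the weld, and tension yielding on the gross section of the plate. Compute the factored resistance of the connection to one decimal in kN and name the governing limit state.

Weld metal: throat = 0.707×5 = 3.535 mm, L = 2×105 = 210 mm. φR_n = 0.75 × 0.6 × 480 × 3.535 × 210 = 160.3 kN.
Base metal shear (6 mm plate): yield φR_n = 1.0×0.6×250×6×210 = 189.0 kN; rupture φR_n = 0.75×0.6×400×6×210 = 226.8 kN; take 189.0 kN (yield).
Tension yield (gross): A_g = 73×6 = 438 mm². φR_n = 0.90 × 250 × 438 = 98.6 kN.
Governing: min(160.3, 189.0, 98.6) = 98.6 kN → gross-section yield.

98.6 kN (gross-section yield governs)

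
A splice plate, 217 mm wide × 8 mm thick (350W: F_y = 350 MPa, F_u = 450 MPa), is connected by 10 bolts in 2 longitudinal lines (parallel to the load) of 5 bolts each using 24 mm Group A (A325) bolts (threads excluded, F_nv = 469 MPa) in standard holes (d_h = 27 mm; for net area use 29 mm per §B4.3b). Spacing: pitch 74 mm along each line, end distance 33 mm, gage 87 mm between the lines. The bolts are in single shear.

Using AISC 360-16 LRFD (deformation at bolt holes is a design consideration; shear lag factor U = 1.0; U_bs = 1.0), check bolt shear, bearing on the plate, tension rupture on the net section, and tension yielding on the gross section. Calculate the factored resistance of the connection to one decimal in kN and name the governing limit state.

Bolt shear: A_b = π(24)²/4 = 452.39 mm². φR_n = 0.75 × 469 × 452.39 × 10 × 1 = 1591.3 kN.
Bearing (8 mm plate, F_u = 450 MPa): end bolts L_c = 33 − 27/2 = 19.5, R_n = min(1.2×19.5×8×450, 2.4×24×8×450) = 84.24 kN/bolt; interior L_c = 74 − 27 = 47, R_n = 203.04 kN/bolt. φR_n = 0.75 × (2×84.24 + 8×203.04) = 1344.6 kN.
Tension rupture (net): A_n = (217 − 2×29)×8 = 1272 mm² (U = 1.0, A_e = A_n). φR_n = 0.75 × 450 × 1272 = 429.3 kN.
Tension yield (gross): A_g = 217×8 = 1736 mm². φR_n = 0.90 × 350 × 1736 = 546.8 kN.
Governing: min(1591.3, 1344.6, 429.3, 546.8) = 429.3 kN → net-section rupture.

429.3 kN (net-section rupture governs)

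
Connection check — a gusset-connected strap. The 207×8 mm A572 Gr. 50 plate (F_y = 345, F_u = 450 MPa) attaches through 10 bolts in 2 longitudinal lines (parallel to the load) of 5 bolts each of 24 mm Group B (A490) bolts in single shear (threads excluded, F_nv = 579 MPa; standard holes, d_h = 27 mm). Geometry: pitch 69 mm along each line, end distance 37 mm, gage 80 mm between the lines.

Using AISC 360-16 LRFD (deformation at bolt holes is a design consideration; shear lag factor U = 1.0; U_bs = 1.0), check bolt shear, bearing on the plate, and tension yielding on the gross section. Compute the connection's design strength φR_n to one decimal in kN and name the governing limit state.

514.2 kN (gross-section yield governs)

Bolt shear: A_b = π(24)²/4 = 452.39 mm². φR_n = 0.75 × 579 × 452.39 × 10 × 1 = 1964.5 kN.
Bearing (8 mm plate, F_u = 450 MPa): end bolts L_c = 37 − 27/2 = 23.5, R_n = min(1.2×23.5×8×450, 2.4×24×8×450) = 101.52 kN/bolt; interior L_c = 69 − 27 = 42, R_n = 181.44 kN/bolt. φR_n = 0.75 × (2×101.52 + 8×181.44) = 1240.9 kN.
Tension yield (gross): A_g = 207×8 = 1656 mm². φR_n = 0.90 × 345 × 1656 = 514.2 kN.
Governing: min(1964.5, 1240.9, 514.2) = 514.2 kN → gross-section yield.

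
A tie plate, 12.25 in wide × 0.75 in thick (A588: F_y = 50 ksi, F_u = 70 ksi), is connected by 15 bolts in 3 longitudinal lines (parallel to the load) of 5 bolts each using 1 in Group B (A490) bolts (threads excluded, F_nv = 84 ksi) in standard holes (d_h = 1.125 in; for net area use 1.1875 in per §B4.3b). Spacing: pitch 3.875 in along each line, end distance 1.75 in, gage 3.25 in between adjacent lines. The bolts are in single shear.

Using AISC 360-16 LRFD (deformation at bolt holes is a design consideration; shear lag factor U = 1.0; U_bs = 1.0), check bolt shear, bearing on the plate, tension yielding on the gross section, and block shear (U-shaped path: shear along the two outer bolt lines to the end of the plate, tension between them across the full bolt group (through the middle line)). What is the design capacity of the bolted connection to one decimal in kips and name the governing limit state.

Bolt shear: A_b = π(1)²/4 = 0.7854 in². φR_n = 0.75 × 84 × 0.7854 × 15 × 1 = 742.2 kips.
Bearing (0.75 in plate, F_u = 70 ksi): end bolts L_c = 1.75 − 1.125/2 = 1.1875, R_n = min(1.2×1.1875×0.75×70, 2.4×1×0.75×70) = 74.813 kips/bolt; interior L_c = 3.875 − 1.125 = 2.75, R_n = 126 kips/bolt. φR_n = 0.75 × (3×74.813 + 12×126) = 1302.3 kips.
Tension yield (gross): A_g = 12.25×0.75 = 9.1875 in². φR_n = 0.90 × 50 × 9.1875 = 413.4 kips.
Block shear: shear path 2×[1.75+4×3.875] = 2×17.25 in, A_gv = 25.875, A_nv = 2×(17.25 − 4.5×1.1875)×0.75 = 17.859 in²; tension across gage: (6.5 − 2×1.1875)×0.75 = 3.0938 in². R_n = min(0.6×70×17.859, 0.6×50×25.875) + 1.0×70×3.0938 = min(750.08, 776.25) + 216.57 = 966.65 kips. φR_n = 0.75 × 966.65 = 725.0 kips.
Governing: min(742.2, 1302.3, 413.4, 725.0) = 413.4 kips → gross-section yield.

413.4 kips (gross-section yield governs)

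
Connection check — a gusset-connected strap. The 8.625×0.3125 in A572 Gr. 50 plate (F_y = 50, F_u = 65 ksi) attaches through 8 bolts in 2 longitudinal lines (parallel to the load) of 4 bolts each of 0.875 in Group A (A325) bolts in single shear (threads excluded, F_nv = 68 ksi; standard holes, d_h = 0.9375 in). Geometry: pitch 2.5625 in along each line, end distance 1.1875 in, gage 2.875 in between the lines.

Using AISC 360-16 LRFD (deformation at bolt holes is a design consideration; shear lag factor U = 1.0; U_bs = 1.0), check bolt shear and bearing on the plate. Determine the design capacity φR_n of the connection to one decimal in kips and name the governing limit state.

204.5 kips (bearing governs)

Bolt shear: A_b = π(0.875)²/4 = 0.60132 in². φR_n = 0.75 × 68 × 0.60132 × 8 × 1 = 245.3 kips.
Bearing (0.3125 in plate, F_u = 65 ksi): end bolts L_c = 1.1875 − 0.9375/2 = 0.71875, R_n = min(1.2×0.71875×0.3125×65, 2.4×0.875×0.3125×65) = 17.52 kips/bolt; interior L_c = 2.5625 − 0.9375 = 1.625, R_n = 39.609 kips/bolt. φR_n = 0.75 × (2×17.52 + 6×39.609) = 204.5 kips.
Governing: min(245.3, 204.5) = 204.5 kips → bearing.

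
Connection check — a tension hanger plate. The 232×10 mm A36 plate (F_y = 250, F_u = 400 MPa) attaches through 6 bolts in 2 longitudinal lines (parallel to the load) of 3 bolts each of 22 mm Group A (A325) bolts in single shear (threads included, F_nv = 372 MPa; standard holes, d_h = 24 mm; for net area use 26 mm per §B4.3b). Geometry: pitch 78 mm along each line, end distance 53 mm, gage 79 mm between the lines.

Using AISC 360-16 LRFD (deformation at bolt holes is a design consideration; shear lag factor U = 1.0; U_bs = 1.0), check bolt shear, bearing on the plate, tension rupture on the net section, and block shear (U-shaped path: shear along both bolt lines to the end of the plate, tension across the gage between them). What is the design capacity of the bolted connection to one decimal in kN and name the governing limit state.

540.0 kN (net-section rupture governs)

Bolt shear: A_b = π(22)²/4 = 380.13 mm². φR_n = 0.75 × 372 × 380.13 × 6 × 1 = 636.3 kN.
Bearing (10 mm plate, F_u = 400 MPa): end bolts L_c = 53 − 24/2 = 41, R_n = min(1.2×41×10×400, 2.4×22×10×400) = 196.8 kN/bolt; interior L_c = 78 − 24 = 54, R_n = 211.2 kN/bolt. φR_n = 0.75 × (2×196.8 + 4×211.2) = 928.8 kN.
Tension rupture (net): A_n = (232 − 2×26)×10 = 1800 mm² (U = 1.0, A_e = A_n). φR_n = 0.75 × 400 × 1800 = 540.0 kN.
Block shear: shear path 2×[53+2×78] = 2×209 mm, A_gv = 4180, A_nv = 2×(209 − 2.5×26)×10 = 2880 mm²; tension across gage: (79 − 1×26)×10 = 530 mm². R_n = min(0.6×400×2880, 0.6×250×4180) + 1.0×400×530 = min(691.2, 627) + 212 = 839 kN. φR_n = 0.75 × 839 = 629.3 kN.
Governing: min(636.3, 928.8, 540.0, 629.3) = 540.0 kN → net-section rupture.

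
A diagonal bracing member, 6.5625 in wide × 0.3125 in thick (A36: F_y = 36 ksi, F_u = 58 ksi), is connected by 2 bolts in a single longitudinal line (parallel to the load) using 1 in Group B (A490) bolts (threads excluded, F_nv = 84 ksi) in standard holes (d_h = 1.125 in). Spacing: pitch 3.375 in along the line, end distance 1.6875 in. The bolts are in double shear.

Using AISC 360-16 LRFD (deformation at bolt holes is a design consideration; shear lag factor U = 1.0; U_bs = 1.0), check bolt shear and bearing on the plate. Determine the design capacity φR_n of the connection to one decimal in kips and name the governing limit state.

51.0 kips (bearing governs)

Bolt shear: A_b = π(1)²/4 = 0.7854 in². φR_n = 0.75 × 84 × 0.7854 × 2 × 2 = 197.9 kips.
Bearing (0.3125 in plate, F_u = 58 ksi): end bolts L_c = 1.6875 − 1.125/2 = 1.125, R_n = min(1.2×1.125×0.3125×58, 2.4×1×0.3125×58) = 24.469 kips/bolt; interior L_c = 3.375 − 1.125 = 2.25, R_n = 43.5 kips/bolt. φR_n = 0.75 × (1×24.469 + 1×43.5) = 51.0 kips.
Governing: min(197.9, 51.0) = 51.0 kips → bearing.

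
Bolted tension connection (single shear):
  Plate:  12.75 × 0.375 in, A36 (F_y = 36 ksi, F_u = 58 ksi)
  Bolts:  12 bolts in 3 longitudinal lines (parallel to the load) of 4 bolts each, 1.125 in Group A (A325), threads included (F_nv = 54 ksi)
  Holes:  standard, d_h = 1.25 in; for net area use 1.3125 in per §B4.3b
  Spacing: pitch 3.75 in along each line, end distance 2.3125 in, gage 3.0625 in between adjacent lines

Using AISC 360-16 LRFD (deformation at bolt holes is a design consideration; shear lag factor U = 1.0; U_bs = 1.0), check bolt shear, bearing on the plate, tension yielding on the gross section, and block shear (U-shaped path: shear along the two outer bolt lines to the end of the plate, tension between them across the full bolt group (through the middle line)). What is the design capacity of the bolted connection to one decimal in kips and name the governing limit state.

Bolt shear: A_b = π(1.125)²/4 = 0.99402 in². φR_n = 0.75 × 54 × 0.99402 × 12 × 1 = 483.1 kips.
Bearing (0.375 in plate, F_u = 58 ksi): end bolts L_c = 2.3125 − 1.25/2 = 1.6875, R_n = min(1.2×1.6875×0.375×58, 2.4×1.125×0.375×58) = 44.044 kips/bolt; interior L_c = 3.75 − 1.25 = 2.5, R_n = 58.725 kips/bolt. φR_n = 0.75 × (3×44.044 + 9×58.725) = 495.5 kips.
Tension yield (gross): A_g = 12.75×0.375 = 4.7813 in². φR_n = 0.90 × 36 × 4.7813 = 154.9 kips.
Block shear: shear path 2×[2.3125+3×3.75] = 2×13.5625 in, A_gv = 10.172, A_nv = 2×(13.5625 − 3.5×1.3125)×0.375 = 6.7266 in²; tension across gage: (6.125 − 2×1.3125)×0.375 = 1.3125 in². R_n = min(0.6×58×6.7266, 0.6×36×10.172) + 1.0×58×1.3125 = min(234.09, 219.72) + 76.125 = 295.85 kips. φR_n = 0.75 × 295.85 = 221.9 kips.
Governing: min(483.1, 495.5, 154.9, 221.9) = 154.9 kips → gross-section yield.

154.9 kips (gross-section yield governs)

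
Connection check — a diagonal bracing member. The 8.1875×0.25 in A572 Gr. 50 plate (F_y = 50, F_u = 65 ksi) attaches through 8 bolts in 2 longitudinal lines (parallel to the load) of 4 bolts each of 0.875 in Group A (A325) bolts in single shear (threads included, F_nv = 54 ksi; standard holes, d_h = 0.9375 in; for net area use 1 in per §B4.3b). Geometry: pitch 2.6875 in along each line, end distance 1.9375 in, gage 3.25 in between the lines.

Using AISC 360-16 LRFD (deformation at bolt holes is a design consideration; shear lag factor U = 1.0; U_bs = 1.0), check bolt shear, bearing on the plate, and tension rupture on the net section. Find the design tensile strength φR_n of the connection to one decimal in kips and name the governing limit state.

75.4 kips (net-section rupture governs)

Bolt shear: A_b = π(0.875)²/4 = 0.60132 in². φR_n = 0.75 × 54 × 0.60132 × 8 × 1 = 194.8 kips.
Bearing (0.25 in plate, F_u = 65 ksi): end bolts L_c = 1.9375 − 0.9375/2 = 1.46875, R_n = min(1.2×1.46875×0.25×65, 2.4×0.875×0.25×65) = 28.641 kips/bolt; interior L_c = 2.6875 − 0.9375 = 1.75, R_n = 34.125 kips/bolt. φR_n = 0.75 × (2×28.641 + 6×34.125) = 196.5 kips.
Tension rupture (net): A_n = (8.1875 − 2×1)×0.25 = 1.5469 in² (U = 1.0, A_e = A_n). φR_n = 0.75 × 65 × 1.5469 = 75.4 kips.
Governing: min(194.8, 196.5, 75.4) = 75.4 kips → net-section rupture.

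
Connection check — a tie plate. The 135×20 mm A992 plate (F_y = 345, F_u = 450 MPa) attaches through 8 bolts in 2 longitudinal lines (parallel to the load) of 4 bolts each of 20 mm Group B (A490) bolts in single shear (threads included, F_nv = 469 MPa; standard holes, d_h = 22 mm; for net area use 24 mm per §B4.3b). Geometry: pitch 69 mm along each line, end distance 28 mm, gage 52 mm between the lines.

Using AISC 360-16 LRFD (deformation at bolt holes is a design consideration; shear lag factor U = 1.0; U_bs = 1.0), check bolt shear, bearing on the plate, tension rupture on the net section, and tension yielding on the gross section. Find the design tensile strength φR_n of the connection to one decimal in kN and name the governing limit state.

Bolt shear: A_b = π(20)²/4 = 314.16 mm². φR_n = 0.75 × 469 × 314.16 × 8 × 1 = 884.0 kN.
Bearing (20 mm plate, F_u = 450 MPa): end bolts L_c = 28 − 22/2 = 17, R_n = min(1.2×17×20×450, 2.4×20×20×450) = 183.6 kN/bolt; interior L_c = 69 − 22 = 47, R_n = 432 kN/bolt. φR_n = 0.75 × (2×183.6 + 6×432) = 2219.4 kN.
Tension rupture (net): A_n = (135 − 2×24)×20 = 1740 mm² (U = 1.0, A_e = A_n). φR_n = 0.75 × 450 × 1740 = 587.3 kN.
Tension yield (gross): A_g = 135×20 = 2700 mm². φR_n = 0.90 × 345 × 2700 = 838.4 kN.
Governing: min(884.0, 2219.4, 587.3, 838.4) = 587.3 kN → net-section rupture.

587.3 kN (net-section rupture governs)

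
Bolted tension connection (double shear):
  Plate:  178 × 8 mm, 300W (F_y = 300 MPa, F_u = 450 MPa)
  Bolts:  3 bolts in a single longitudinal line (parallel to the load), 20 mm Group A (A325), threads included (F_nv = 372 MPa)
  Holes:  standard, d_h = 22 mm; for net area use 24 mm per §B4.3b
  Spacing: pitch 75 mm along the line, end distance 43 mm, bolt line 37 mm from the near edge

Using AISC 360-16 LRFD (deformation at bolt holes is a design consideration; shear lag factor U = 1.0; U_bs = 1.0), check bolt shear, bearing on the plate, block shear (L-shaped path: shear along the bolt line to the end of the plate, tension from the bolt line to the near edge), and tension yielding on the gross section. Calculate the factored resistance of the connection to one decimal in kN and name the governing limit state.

275.9 kN (block shear governs)

Bolt shear: A_b = π(20)²/4 = 314.16 mm². φR_n = 0.75 × 372 × 314.16 × 3 × 2 = 525.9 kN.
Bearing (8 mm plate, F_u = 450 MPa): end bolts L_c = 43 − 22/2 = 32, R_n = min(1.2×32×8×450, 2.4×20×8×450) = 138.24 kN/bolt; interior L_c = 75 − 22 = 53, R_n = 172.8 kN/bolt. φR_n = 0.75 × (1×138.24 + 2×172.8) = 362.9 kN.
Block shear: shear path 1×[43+2×75] = 1×193 mm, A_gv = 1544, A_nv = 1×(193 − 2.5×24)×8 = 1064 mm²; tension to near edge: (37 − 0.5×24)×8 = 200 mm². R_n = min(0.6×450×1064, 0.6×300×1544) + 1.0×450×200 = min(287.28, 277.92) + 90 = 367.92 kN. φR_n = 0.75 × 367.92 = 275.9 kN.
Tension yield (gross): A_g = 178×8 = 1424 mm². φR_n = 0.90 × 300 × 1424 = 384.5 kN.
Governing: min(525.9, 362.9, 275.9, 384.5) = 275.9 kN → block shear.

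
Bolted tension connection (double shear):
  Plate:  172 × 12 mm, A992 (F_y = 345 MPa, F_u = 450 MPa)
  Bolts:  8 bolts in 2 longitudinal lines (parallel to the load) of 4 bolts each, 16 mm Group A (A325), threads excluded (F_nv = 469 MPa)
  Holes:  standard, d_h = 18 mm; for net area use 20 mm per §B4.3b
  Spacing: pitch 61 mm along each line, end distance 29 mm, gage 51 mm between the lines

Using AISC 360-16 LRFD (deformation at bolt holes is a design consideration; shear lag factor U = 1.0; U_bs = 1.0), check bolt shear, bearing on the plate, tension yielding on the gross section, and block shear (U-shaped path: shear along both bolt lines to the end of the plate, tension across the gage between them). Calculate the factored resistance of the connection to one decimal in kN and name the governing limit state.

Bolt shear: A_b = π(16)²/4 = 201.06 mm². φR_n = 0.75 × 469 × 201.06 × 8 × 2 = 1131.6 kN.
Bearing (12 mm plate, F_u = 450 MPa): end bolts L_c = 29 − 18/2 = 20, R_n = min(1.2×20×12×450, 2.4×16×12×450) = 129.6 kN/bolt; interior L_c = 61 − 18 = 43, R_n = 207.36 kN/bolt. φR_n = 0.75 × (2×129.6 + 6×207.36) = 1127.5 kN.
Tension yield (gross): A_g = 172×12 = 2064 mm². φR_n = 0.90 × 345 × 2064 = 640.9 kN.
Block shear: shear path 2×[29+3×61] = 2×212 mm, A_gv = 5088, A_nv = 2×(212 − 3.5×20)×12 = 3408 mm²; tension across gage: (51 − 1×20)×12 = 372 mm². R_n = min(0.6×450×3408, 0.6×345×5088) + 1.0×450×372 = min(920.16, 1053.2) + 167.4 = 1087.6 kN. φR_n = 0.75 × 1087.6 = 815.7 kN.
Governing: min(1131.6, 1127.5, 640.9, 815.7) = 640.9 kN → gross-section yield.

640.9 kN (gross-section yield governs)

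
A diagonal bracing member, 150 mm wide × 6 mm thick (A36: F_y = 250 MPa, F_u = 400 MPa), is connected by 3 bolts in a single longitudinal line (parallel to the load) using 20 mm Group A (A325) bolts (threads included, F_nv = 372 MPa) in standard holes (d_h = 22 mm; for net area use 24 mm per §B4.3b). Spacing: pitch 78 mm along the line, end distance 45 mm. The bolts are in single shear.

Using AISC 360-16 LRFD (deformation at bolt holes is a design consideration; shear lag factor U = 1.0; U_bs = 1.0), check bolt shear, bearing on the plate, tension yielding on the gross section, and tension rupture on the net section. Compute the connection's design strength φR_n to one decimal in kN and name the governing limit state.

202.5 kN (gross-section yield governs)

Bolt shear: A_b = π(20)²/4 = 314.16 mm². φR_n = 0.75 × 372 × 314.16 × 3 × 1 = 263.0 kN.
Bearing (6 mm plate, F_u = 400 MPa): end bolts L_c = 45 − 22/2 = 34, R_n = min(1.2×34×6×400, 2.4×20×6×400) = 97.92 kN/bolt; interior L_c = 78 − 22 = 56, R_n = 115.2 kN/bolt. φR_n = 0.75 × (1×97.92 + 2×115.2) = 246.2 kN.
Tension yield (gross): A_g = 150×6 = 900 mm². φR_n = 0.90 × 250 × 900 = 202.5 kN.
Tension rupture (net): A_n = (150 − 1×24)×6 = 756 mm² (U = 1.0, A_e = A_n). φR_n = 0.75 × 400 × 756 = 226.8 kN.
Governing: min(263.0, 246.2, 202.5, 226.8) = 202.5 kN → gross-section yield.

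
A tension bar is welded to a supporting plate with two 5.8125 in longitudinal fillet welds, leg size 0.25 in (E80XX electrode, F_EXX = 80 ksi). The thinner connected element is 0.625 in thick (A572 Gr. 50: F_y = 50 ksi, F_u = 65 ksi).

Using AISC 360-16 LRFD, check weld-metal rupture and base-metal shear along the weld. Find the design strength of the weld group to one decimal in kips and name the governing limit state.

Weld metal: throat = 0.707×0.25 = 0.17675 in, L = 2×5.8125 = 11.625 in. φR_n = 0.75 × 0.6 × 80 × 0.17675 × 11.625 = 74.0 kips.
Base metal shear (0.625 in plate): yield φR_n = 1.0×0.6×50×0.625×11.625 = 218.0 kips; rupture φR_n = 0.75×0.6×65×0.625×11.625 = 212.5 kips; take 212.5 kips (rupture).
Governing: min(74.0, 212.5) = 74.0 kips → weld metal.

74.0 kips (weld metal governs)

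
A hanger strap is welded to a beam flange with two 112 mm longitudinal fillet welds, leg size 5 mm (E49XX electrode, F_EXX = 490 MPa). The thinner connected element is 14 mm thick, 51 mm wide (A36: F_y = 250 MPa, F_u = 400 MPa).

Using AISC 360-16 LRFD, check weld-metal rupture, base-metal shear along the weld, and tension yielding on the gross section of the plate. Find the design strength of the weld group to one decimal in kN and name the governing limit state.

160.7 kN (gross-section yield governs)

Weld metal: throat = 0.707×5 = 3.535 mm, L = 2×112 = 224 mm. φR_n = 0.75 × 0.6 × 490 × 3.535 × 224 = 174.6 kN.
Base metal shear (14 mm plate): yield φR_n = 1.0×0.6×250×14×224 = 470.4 kN; rupture φR_n = 0.75×0.6×400×14×224 = 564.5 kN; take 470.4 kN (yield).
Tension yield (gross): A_g = 51×14 = 714 mm². φR_n = 0.90 × 250 × 714 = 160.7 kN.
Governing: min(174.6, 470.4, 160.7) = 160.7 kN → gross-section yield.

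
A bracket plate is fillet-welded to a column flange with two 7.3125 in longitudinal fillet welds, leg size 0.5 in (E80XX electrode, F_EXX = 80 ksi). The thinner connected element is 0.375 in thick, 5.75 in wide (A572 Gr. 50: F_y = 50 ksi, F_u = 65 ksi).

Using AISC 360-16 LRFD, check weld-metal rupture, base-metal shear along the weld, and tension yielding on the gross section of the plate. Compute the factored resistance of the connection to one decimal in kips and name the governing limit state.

97.0 kips (gross-section yield governs)

Weld metal: throat = 0.707×0.5 = 0.3535 in, L = 2×7.3125 = 14.625 in. φR_n = 0.75 × 0.6 × 80 × 0.3535 × 14.625 = 186.1 kips.
Base metal shear (0.375 in plate): yield φR_n = 1.0×0.6×50×0.375×14.625 = 164.5 kips; rupture φR_n = 0.75×0.6×65×0.375×14.625 = 160.4 kips; take 160.4 kips (rupture).
Tension yield (gross): A_g = 5.75×0.375 = 2.1563 in². φR_n = 0.90 × 50 × 2.1563 = 97.0 kips.
Governing: min(186.1, 160.4, 97.0) = 97.0 kips → gross-section yield.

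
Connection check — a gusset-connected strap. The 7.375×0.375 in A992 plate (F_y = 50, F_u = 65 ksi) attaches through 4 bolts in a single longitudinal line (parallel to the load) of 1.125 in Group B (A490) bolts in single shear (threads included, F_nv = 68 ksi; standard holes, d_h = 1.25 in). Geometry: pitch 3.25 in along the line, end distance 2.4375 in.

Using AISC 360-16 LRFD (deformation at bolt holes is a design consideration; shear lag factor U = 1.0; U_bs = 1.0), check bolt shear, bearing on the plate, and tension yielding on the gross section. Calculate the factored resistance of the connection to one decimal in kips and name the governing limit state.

Bolt shear: A_b = π(1.125)²/4 = 0.99402 in². φR_n = 0.75 × 68 × 0.99402 × 4 × 1 = 202.8 kips.
Bearing (0.375 in plate, F_u = 65 ksi): end bolts L_c = 2.4375 − 1.25/2 = 1.8125, R_n = min(1.2×1.8125×0.375×65, 2.4×1.125×0.375×65) = 53.016 kips/bolt; interior L_c = 3.25 − 1.25 = 2, R_n = 58.5 kips/bolt. φR_n = 0.75 × (1×53.016 + 3×58.5) = 171.4 kips.
Tension yield (gross): A_g = 7.375×0.375 = 2.7656 in². φR_n = 0.90 × 50 × 2.7656 = 124.5 kips.
Governing: min(202.8, 171.4, 124.5) = 124.5 kips → gross-section yield.

124.5 kips (gross-section yield governs)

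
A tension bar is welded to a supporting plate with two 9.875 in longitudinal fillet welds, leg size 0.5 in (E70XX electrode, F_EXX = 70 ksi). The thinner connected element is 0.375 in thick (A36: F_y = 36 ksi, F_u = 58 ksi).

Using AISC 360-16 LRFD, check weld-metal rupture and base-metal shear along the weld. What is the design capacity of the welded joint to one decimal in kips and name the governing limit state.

160.0 kips (base-metal shear governs)

Weld metal: throat = 0.707×0.5 = 0.3535 in, L = 2×9.875 = 19.75 in. φR_n = 0.75 × 0.6 × 70 × 0.3535 × 19.75 = 219.9 kips.
Base metal shear (0.375 in plate): yield φR_n = 1.0×0.6×36×0.375×19.75 = 160.0 kips; rupture φR_n = 0.75×0.6×58×0.375×19.75 = 193.3 kips; take 160.0 kips (yield).
Governing: min(219.9, 160.0) = 160.0 kips → base-metal shear.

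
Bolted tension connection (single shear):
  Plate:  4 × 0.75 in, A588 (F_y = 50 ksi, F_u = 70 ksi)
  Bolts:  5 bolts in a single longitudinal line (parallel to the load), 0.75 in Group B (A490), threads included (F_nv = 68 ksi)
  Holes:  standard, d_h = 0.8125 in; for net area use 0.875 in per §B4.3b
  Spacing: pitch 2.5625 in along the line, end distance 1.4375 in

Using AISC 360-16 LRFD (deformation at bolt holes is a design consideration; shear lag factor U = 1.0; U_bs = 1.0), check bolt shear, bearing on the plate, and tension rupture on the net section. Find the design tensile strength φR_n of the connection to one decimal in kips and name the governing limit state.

112.7 kips (bolt shear governs)

Bolt shear: A_b = π(0.75)²/4 = 0.44179 in². φR_n = 0.75 × 68 × 0.44179 × 5 × 1 = 112.7 kips.
Bearing (0.75 in plate, F_u = 70 ksi): end bolts L_c = 1.4375 − 0.8125/2 = 1.03125, R_n = min(1.2×1.03125×0.75×70, 2.4×0.75×0.75×70) = 64.969 kips/bolt; interior L_c = 2.5625 − 0.8125 = 1.75, R_n = 94.5 kips/bolt. φR_n = 0.75 × (1×64.969 + 4×94.5) = 332.2 kips.
Tension rupture (net): A_n = (4 − 1×0.875)×0.75 = 2.3438 in² (U = 1.0, A_e = A_n). φR_n = 0.75 × 70 × 2.3438 = 123.0 kips.
Governing: min(112.7, 332.2, 123.0) = 112.7 kips → bolt shear.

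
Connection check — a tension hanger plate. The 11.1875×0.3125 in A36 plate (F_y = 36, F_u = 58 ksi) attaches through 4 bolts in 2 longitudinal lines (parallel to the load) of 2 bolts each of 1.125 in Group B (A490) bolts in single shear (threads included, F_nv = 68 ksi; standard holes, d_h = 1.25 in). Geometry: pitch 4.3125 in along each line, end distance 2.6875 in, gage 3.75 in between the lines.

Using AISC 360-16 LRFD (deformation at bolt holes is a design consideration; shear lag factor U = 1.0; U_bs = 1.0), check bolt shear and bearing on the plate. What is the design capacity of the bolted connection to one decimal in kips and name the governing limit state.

Bolt shear: A_b = π(1.125)²/4 = 0.99402 in². φR_n = 0.75 × 68 × 0.99402 × 4 × 1 = 202.8 kips.
Bearing (0.3125 in plate, F_u = 58 ksi): end bolts L_c = 2.6875 − 1.25/2 = 2.0625, R_n = min(1.2×2.0625×0.3125×58, 2.4×1.125×0.3125×58) = 44.859 kips/bolt; interior L_c = 4.3125 − 1.25 = 3.0625, R_n = 48.938 kips/bolt. φR_n = 0.75 × (2×44.859 + 2×48.938) = 140.7 kips.
Governing: min(202.8, 140.7) = 140.7 kips → bearing.

140.7 kips (bearing governs)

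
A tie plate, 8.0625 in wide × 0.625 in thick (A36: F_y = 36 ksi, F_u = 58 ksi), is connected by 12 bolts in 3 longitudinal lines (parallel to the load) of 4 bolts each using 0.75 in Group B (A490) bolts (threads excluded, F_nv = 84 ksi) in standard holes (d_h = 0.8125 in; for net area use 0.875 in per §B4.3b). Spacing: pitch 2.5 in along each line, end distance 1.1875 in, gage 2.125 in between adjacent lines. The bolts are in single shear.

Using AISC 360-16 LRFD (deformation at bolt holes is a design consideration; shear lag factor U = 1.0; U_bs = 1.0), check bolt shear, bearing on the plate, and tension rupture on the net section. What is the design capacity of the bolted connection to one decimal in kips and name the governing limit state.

147.8 kips (net-section rupture governs)

Bolt shear: A_b = π(0.75)²/4 = 0.44179 in². φR_n = 0.75 × 84 × 0.44179 × 12 × 1 = 334.0 kips.
Bearing (0.625 in plate, F_u = 58 ksi): end bolts L_c = 1.1875 − 0.8125/2 = 0.78125, R_n = min(1.2×0.78125×0.625×58, 2.4×0.75×0.625×58) = 33.984 kips/bolt; interior L_c = 2.5 − 0.8125 = 1.6875, R_n = 65.25 kips/bolt. φR_n = 0.75 × (3×33.984 + 9×65.25) = 516.9 kips.
Tension rupture (net): A_n = (8.0625 − 3×0.875)×0.625 = 3.3984 in² (U = 1.0, A_e = A_n). φR_n = 0.75 × 58 × 3.3984 = 147.8 kips.
Governing: min(334.0, 516.9, 147.8) = 147.8 kips → net-section rupture.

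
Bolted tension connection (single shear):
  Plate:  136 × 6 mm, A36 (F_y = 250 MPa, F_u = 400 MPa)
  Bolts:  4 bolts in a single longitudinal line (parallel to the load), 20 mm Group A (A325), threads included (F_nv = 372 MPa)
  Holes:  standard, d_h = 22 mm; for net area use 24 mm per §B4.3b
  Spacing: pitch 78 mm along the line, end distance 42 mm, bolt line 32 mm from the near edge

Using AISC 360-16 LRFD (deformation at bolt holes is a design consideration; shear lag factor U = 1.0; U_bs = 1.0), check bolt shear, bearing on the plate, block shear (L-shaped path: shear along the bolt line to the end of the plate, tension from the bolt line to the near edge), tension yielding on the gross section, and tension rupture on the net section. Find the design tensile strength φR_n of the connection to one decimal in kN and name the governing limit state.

Bolt shear: A_b = π(20)²/4 = 314.16 mm². φR_n = 0.75 × 372 × 314.16 × 4 × 1 = 350.6 kN.
Bearing (6 mm plate, F_u = 400 MPa): end bolts L_c = 42 − 22/2 = 31, R_n = min(1.2×31×6×400, 2.4×20×6×400) = 89.28 kN/bolt; interior L_c = 78 − 22 = 56, R_n = 115.2 kN/bolt. φR_n = 0.75 × (1×89.28 + 3×115.2) = 326.2 kN.
Block shear: shear path 1×[42+3×78] = 1×276 mm, A_gv = 1656, A_nv = 1×(276 − 3.5×24)×6 = 1152 mm²; tension to near edge: (32 − 0.5×24)×6 = 120 mm². R_n = min(0.6×400×1152, 0.6×250×1656) + 1.0×400×120 = min(276.48, 248.4) + 48 = 296.4 kN. φR_n = 0.75 × 296.4 = 222.3 kN.
Tension yield (gross): A_g = 136×6 = 816 mm². φR_n = 0.90 × 250 × 816 = 183.6 kN.
Tension rupture (net): A_n = (136 − 1×24)×6 = 672 mm² (U = 1.0, A_e = A_n). φR_n = 0.75 × 400 × 672 = 201.6 kN.
Governing: min(350.6, 326.2, 222.3, 183.6, 201.6) = 183.6 kN → gross-section yield.

183.6 kN (gross-section yield governs)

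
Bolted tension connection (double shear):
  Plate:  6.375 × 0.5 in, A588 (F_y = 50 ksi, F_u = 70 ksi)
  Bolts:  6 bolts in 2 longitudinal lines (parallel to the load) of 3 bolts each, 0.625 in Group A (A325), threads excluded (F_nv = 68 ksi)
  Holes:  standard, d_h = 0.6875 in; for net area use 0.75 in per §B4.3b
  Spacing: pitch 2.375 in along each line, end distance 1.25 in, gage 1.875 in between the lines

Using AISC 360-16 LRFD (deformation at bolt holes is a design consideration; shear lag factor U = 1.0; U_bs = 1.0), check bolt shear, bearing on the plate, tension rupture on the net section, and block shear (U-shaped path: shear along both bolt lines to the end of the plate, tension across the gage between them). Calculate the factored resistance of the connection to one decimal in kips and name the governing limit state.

Bolt shear: A_b = π(0.625)²/4 = 0.3068 in². φR_n = 0.75 × 68 × 0.3068 × 6 × 2 = 187.8 kips.
Bearing (0.5 in plate, F_u = 70 ksi): end bolts L_c = 1.25 − 0.6875/2 = 0.90625, R_n = min(1.2×0.90625×0.5×70, 2.4×0.625×0.5×70) = 38.063 kips/bolt; interior L_c = 2.375 − 0.6875 = 1.6875, R_n = 52.5 kips/bolt. φR_n = 0.75 × (2×38.063 + 4×52.5) = 214.6 kips.
Tension rupture (net): A_n = (6.375 − 2×0.75)×0.5 = 2.4375 in² (U = 1.0, A_e = A_n). φR_n = 0.75 × 70 × 2.4375 = 128.0 kips.
Block shear: shear path 2×[1.25+2×2.375] = 2×6 in, A_gv = 6, A_nv = 2×(6 − 2.5×0.75)×0.5 = 4.125 in²; tension across gage: (1.875 − 1×0.75)×0.5 = 0.5625 in². R_n = min(0.6×70×4.125, 0.6×50×6) + 1.0×70×0.5625 = min(173.25, 180) + 39.375 = 212.63 kips. φR_n = 0.75 × 212.63 = 159.5 kips.
Governing: min(187.8, 214.6, 128.0, 159.5) = 128.0 kips → net-section rupture.

128.0 kips (net-section rupture governs)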